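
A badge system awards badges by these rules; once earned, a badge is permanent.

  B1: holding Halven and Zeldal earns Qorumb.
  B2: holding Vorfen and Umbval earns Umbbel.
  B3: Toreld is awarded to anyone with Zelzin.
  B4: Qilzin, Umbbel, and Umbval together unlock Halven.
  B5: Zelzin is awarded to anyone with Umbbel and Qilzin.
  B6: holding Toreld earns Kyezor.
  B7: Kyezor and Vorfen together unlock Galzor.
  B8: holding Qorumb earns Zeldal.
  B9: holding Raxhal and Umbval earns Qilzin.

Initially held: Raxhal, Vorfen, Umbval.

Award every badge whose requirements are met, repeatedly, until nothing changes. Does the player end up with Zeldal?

Zeldal would need Qorumb (B8), but Qorumb is never earned.

No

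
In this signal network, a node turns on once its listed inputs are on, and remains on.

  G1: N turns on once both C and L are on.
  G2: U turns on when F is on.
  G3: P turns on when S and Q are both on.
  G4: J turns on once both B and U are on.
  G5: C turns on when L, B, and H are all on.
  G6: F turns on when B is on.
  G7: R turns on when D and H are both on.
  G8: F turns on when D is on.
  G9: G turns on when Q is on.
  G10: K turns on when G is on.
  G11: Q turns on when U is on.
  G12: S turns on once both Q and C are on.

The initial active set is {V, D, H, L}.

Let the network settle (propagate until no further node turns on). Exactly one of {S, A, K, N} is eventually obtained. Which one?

D is on, so F turns on (G8).
F is on, so U turns on (G2).
U is on, so Q turns on (G11).
Q is on, so G turns on (G9).
G10: G on → K on.
No rule produces A, and it is not given. S would need Q and C (G12), but C never turns on. N would need C and L (G1), but C never turns on.

K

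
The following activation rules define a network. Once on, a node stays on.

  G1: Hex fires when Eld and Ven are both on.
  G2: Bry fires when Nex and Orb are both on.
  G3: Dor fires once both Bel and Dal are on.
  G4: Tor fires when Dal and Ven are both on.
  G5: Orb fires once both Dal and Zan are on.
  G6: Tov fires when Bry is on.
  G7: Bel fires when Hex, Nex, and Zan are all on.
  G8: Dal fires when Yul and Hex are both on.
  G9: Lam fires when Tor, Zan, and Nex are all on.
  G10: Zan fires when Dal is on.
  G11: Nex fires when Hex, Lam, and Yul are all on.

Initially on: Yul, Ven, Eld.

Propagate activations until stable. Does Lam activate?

No

Lam would need Tor, Zan, and Nex (G9), but Nex never turns on.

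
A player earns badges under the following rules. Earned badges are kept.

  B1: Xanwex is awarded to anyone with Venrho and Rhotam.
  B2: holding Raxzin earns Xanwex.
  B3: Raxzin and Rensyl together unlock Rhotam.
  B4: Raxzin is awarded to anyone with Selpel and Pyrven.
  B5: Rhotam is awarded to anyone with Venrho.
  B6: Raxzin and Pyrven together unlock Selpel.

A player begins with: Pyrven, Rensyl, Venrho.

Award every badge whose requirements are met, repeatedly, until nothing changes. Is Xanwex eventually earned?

With Venrho, Rhotam is earned (B5).
With Venrho and Rhotam, Xanwex is earned (B1).

Yes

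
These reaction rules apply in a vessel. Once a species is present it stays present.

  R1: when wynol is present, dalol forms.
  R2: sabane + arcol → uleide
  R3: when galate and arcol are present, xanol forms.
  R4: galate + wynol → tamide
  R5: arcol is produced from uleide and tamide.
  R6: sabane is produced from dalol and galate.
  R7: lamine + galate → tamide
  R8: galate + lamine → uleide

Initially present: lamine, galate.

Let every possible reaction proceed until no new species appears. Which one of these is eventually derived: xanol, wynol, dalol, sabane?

lamine and galate present → tamide forms (R7).
galate and lamine present → uleide forms (R8).
uleide and tamide present → arcol forms (R5).
galate and arcol present → xanol forms (R3).
No rule produces wynol, and it is not given. sabane would need dalol and galate (R6), but dalol never forms. dalol would need wynol (R1), but wynol never forms.

xanol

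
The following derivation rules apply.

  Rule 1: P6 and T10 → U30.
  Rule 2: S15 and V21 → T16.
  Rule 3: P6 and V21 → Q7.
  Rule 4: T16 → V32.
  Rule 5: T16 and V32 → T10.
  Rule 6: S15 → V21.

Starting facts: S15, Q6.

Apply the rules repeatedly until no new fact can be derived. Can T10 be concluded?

Yes

S15 holds, so V21 follows (Rule 6).
From S15 and V21, Rule 2 gives T16.
T16 holds, so V32 follows (Rule 4).
From T16 and V32, Rule 5 gives T10.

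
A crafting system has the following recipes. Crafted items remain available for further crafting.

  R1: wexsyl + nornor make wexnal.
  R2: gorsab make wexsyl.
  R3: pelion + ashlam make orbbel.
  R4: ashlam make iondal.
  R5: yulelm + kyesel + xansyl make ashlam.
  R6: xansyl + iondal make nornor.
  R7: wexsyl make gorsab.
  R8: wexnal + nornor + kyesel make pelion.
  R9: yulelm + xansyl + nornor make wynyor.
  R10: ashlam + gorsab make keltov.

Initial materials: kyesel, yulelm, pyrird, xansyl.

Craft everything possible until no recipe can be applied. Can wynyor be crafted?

Yes

Using R5, yulelm, kyesel, and xansyl make ashlam.
Using R4, ashlam makes iondal.
Using R6, xansyl and iondal make nornor.
yulelm + xansyl + nornor → wynyor (R9).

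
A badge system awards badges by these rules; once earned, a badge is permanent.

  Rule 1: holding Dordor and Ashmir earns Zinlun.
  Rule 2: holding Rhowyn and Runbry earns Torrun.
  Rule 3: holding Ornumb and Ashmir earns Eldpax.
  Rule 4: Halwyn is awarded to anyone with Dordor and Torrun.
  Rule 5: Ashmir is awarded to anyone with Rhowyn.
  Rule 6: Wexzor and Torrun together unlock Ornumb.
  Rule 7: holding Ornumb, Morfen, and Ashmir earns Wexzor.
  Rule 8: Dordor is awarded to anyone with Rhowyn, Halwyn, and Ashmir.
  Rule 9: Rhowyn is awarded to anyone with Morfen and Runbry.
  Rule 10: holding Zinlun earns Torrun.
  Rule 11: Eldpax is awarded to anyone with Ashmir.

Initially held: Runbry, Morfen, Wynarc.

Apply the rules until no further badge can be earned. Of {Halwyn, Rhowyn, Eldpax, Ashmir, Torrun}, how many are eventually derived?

4

With Morfen and Runbry, Rhowyn is earned (Rule 9).
With Rhowyn and Runbry, Torrun is earned (Rule 2).
With Rhowyn, Ashmir is earned (Rule 5).
With Ashmir, Eldpax is earned (Rule 11).
Halwyn would need Dordor and Torrun (Rule 4), but Dordor is never earned.
Rhowyn: reached.
Eldpax: reached.
Ashmir: reached.
Torrun: reached.
Reached: Rhowyn, Eldpax, Ashmir, and Torrun — 4 of the 5.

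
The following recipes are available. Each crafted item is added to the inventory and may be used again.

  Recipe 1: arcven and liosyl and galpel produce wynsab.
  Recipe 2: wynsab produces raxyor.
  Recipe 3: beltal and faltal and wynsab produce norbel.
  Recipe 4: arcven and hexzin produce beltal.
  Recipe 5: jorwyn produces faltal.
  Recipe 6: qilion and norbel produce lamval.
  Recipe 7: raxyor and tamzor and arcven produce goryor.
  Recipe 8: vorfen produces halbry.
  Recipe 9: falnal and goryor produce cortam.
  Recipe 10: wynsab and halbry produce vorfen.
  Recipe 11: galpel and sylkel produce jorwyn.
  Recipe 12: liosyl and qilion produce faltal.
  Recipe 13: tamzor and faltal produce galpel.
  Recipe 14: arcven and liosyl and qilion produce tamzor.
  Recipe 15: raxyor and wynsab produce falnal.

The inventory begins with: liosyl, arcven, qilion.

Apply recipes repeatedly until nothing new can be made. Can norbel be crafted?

No

norbel would need beltal, faltal, and wynsab (Recipe 3), but beltal is never obtained.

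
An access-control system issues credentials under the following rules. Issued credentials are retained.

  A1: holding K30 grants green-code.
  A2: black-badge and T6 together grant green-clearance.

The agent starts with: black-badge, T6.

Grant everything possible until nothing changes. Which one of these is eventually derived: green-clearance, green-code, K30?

green-clearance

Holding black-badge and T6 grants green-clearance (A2).
green-code would need K30 (A1), but K30 is never granted. No rule produces K30, and it is not given.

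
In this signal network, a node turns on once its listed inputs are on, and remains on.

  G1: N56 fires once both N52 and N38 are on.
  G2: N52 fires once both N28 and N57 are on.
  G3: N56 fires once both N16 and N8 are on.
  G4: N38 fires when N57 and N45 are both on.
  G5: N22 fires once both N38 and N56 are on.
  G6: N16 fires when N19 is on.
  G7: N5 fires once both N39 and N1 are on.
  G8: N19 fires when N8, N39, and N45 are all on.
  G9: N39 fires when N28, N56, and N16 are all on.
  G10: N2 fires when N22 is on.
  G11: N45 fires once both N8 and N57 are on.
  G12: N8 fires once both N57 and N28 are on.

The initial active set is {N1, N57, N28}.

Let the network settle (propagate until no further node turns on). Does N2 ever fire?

N57 and N28 are on, so N8 fires (G12).
N28 and N57 are on, so N52 fires (G2).
G11: N8 and N57 on → N45 on.
N57 and N45 are on, so N38 fires (G4).
N52 and N38 are on, so N56 fires (G1).
N38 and N56 are on, so N22 fires (G5).
N22 is on, so N2 fires (G10).

Yes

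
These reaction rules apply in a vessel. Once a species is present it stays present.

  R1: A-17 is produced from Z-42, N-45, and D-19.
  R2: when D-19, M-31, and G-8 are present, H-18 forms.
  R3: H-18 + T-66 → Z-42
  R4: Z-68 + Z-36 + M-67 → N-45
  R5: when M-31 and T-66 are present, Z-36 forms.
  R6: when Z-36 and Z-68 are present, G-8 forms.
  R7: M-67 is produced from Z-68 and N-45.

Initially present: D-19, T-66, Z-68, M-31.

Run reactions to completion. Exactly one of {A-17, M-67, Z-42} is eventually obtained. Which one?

M-31 and T-66 present → Z-36 forms (R5).
Z-36 and Z-68 present → G-8 forms (R6).
D-19, M-31, and G-8 present → H-18 forms (R2).
H-18 and T-66 present → Z-42 forms (R3).
A-17 would need Z-42, N-45, and D-19 (R1), but N-45 never forms. M-67 would need Z-68 and N-45 (R7), but N-45 never forms.

Z-42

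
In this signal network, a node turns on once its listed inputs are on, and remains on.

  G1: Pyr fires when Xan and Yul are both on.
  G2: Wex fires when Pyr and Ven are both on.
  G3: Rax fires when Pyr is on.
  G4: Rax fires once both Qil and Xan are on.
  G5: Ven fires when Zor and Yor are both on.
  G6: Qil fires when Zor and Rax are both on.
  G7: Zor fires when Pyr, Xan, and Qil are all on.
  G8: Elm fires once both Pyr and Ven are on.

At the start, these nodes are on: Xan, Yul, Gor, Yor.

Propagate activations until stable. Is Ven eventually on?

No

Ven would need Zor and Yor (G5), but Zor never turns on.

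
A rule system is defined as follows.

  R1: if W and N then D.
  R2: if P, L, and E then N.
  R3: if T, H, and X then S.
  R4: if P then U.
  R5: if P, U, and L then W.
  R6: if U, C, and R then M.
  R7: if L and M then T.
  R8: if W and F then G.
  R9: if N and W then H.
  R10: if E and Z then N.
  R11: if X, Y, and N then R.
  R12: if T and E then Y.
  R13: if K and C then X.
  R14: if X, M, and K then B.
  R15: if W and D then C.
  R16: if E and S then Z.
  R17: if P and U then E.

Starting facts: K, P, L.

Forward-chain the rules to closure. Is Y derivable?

No

Y would need T and E (R12), but T is never established.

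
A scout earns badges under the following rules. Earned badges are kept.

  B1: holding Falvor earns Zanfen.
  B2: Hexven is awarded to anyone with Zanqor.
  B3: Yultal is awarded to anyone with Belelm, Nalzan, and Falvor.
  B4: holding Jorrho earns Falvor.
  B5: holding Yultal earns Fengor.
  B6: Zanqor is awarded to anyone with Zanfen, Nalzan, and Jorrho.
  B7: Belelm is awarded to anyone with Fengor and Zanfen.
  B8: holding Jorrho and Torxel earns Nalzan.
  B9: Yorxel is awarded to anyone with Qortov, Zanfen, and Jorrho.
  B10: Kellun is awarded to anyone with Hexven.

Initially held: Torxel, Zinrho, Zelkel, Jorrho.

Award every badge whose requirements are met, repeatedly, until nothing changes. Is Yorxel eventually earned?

Yorxel would need Qortov, Zanfen, and Jorrho (B9), but Qortov is never earned.

No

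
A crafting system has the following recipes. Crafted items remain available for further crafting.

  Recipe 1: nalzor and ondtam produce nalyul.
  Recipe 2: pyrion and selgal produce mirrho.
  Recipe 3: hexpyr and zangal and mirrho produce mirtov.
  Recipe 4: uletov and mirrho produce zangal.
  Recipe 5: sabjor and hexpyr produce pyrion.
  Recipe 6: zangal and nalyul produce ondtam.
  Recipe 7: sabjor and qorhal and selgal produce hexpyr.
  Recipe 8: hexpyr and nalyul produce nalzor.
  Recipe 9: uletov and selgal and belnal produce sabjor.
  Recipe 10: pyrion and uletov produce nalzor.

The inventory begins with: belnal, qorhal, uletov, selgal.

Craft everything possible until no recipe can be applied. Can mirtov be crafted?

Yes

Using Recipe 9, uletov, selgal, and belnal make sabjor.
Using Recipe 7, sabjor, qorhal, and selgal make hexpyr.
sabjor and hexpyr → pyrion (Recipe 5).
Using Recipe 2, pyrion and selgal make mirrho.
uletov and mirrho → zangal (Recipe 4).
hexpyr and zangal and mirrho → mirtov (Recipe 3).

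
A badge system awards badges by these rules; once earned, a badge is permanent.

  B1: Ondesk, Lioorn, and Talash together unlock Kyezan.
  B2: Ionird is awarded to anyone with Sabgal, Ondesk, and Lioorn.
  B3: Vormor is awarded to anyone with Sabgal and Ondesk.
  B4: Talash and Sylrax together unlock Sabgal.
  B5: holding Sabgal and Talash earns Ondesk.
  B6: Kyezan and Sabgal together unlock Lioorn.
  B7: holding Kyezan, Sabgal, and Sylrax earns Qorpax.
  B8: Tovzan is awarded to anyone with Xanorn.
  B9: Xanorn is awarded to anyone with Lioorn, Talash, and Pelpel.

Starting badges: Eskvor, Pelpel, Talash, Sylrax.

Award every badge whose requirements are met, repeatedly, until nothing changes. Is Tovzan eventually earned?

No

Tovzan would need Xanorn (B8), but Xanorn is never earned.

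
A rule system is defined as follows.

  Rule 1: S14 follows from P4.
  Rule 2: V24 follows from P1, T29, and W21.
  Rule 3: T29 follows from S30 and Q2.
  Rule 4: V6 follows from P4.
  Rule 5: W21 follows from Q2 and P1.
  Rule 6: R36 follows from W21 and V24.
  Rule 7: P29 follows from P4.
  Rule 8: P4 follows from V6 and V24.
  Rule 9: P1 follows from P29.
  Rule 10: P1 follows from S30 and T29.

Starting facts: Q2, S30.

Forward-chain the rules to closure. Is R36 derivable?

Yes

From S30 and Q2, Rule 3 gives T29.
From S30 and T29, Rule 10 gives P1.
Q2 and P1 hold, so W21 follows (Rule 5).
P1, T29, and W21 hold, so V24 follows (Rule 2).
W21 and V24 hold, so R36 follows (Rule 6).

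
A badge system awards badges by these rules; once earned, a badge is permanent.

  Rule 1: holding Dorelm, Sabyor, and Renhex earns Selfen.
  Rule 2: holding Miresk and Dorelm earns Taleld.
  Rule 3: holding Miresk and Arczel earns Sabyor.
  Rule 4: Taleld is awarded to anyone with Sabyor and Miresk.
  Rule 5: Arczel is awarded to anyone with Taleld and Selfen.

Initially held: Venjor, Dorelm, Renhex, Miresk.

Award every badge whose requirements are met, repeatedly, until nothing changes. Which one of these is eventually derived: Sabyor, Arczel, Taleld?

Taleld

With Miresk and Dorelm, Taleld is earned (Rule 2).
Arczel would need Taleld and Selfen (Rule 5), but Selfen is never earned. Sabyor would need Miresk and Arczel (Rule 3), but Arczel is never earned.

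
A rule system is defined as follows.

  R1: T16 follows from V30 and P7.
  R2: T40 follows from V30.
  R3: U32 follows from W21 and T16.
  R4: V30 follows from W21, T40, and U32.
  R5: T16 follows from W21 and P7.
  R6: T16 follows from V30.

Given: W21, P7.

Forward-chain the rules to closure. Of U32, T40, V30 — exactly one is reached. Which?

U32

From W21 and P7, R5 gives T16.
W21 and T16 hold, so U32 follows (R3).
T40 would need V30 (R2), but V30 is never established. V30 would need W21, T40, and U32 (R4), but T40 is never established.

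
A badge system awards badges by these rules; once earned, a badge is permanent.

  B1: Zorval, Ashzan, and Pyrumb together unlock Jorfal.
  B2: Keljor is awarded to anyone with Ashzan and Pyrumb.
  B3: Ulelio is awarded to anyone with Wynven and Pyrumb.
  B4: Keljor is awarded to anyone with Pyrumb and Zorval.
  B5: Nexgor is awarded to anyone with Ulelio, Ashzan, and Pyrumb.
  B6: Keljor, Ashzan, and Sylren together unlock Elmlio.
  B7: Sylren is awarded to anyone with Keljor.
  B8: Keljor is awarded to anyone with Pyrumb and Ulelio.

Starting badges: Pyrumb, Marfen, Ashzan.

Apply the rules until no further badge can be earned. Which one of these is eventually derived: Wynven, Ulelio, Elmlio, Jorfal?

With Ashzan and Pyrumb, Keljor is earned (B2).
With Keljor, Sylren is earned (B7).
With Keljor, Ashzan, and Sylren, Elmlio is earned (B6).
No rule produces Wynven, and it is not given. Jorfal would need Zorval, Ashzan, and Pyrumb (B1), but Zorval is never earned. Ulelio would need Wynven and Pyrumb (B3), but Wynven is never earned.

Elmlio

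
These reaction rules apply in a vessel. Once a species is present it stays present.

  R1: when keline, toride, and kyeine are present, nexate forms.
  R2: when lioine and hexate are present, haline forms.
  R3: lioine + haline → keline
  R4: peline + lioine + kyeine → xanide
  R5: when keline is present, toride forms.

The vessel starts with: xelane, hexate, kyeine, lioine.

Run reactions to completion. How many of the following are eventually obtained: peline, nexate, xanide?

lioine and hexate present → haline forms (R2).
lioine and haline present → keline forms (R3).
keline present → toride forms (R5).
keline, toride, and kyeine present → nexate forms (R1).
No rule produces peline, and it is not given.
nexate: reached.
xanide would need peline, lioine, and kyeine (R4), but peline never forms.
Reached: nexate — 1 of the 3.

1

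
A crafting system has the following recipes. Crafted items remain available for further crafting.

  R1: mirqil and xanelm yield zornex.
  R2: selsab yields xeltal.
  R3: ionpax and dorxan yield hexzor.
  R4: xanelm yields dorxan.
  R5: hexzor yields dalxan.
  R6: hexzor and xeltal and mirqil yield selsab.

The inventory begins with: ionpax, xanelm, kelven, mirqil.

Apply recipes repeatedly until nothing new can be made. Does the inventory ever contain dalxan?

xanelm → dorxan (R4).
ionpax and dorxan → hexzor (R3).
Using R5, hexzor makes dalxan.

Yes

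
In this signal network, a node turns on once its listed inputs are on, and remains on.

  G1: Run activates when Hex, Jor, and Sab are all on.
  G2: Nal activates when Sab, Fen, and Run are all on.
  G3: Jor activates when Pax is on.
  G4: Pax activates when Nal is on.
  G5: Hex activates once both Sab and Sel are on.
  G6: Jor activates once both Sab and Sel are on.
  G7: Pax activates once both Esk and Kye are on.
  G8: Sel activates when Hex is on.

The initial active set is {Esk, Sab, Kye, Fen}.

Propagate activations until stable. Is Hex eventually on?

Hex would need Sab and Sel (G5), but Sel never turns on.

No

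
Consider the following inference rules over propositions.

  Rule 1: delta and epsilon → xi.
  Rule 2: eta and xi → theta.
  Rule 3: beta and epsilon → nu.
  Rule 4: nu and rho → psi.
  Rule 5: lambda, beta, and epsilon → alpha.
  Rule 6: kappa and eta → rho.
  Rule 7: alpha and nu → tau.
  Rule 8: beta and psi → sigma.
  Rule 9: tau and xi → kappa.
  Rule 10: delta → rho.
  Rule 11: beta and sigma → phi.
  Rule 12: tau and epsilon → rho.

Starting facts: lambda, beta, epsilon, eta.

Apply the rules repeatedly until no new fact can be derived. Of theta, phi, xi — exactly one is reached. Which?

lambda, beta, and epsilon hold, so alpha follows (Rule 5).
From beta and epsilon, Rule 3 gives nu.
alpha and nu hold, so tau follows (Rule 7).
tau and epsilon hold, so rho follows (Rule 12).
nu and rho hold, so psi follows (Rule 4).
From beta and psi, Rule 8 gives sigma.
From beta and sigma, Rule 11 gives phi.
xi would need delta and epsilon (Rule 1), but delta is never established. theta would need eta and xi (Rule 2), but xi is never established.

phi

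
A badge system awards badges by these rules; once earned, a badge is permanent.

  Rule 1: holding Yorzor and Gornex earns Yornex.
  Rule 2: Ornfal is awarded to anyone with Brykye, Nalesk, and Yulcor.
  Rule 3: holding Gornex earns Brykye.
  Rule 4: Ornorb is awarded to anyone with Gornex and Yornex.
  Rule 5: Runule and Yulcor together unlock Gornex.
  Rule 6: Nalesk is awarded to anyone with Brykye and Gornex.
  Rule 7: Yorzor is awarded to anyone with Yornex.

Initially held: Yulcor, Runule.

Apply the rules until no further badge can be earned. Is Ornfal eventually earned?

Yes

With Runule and Yulcor, Gornex is earned (Rule 5).
With Gornex, Brykye is earned (Rule 3).
With Brykye and Gornex, Nalesk is earned (Rule 6).
With Brykye, Nalesk, and Yulcor, Ornfal is earned (Rule 2).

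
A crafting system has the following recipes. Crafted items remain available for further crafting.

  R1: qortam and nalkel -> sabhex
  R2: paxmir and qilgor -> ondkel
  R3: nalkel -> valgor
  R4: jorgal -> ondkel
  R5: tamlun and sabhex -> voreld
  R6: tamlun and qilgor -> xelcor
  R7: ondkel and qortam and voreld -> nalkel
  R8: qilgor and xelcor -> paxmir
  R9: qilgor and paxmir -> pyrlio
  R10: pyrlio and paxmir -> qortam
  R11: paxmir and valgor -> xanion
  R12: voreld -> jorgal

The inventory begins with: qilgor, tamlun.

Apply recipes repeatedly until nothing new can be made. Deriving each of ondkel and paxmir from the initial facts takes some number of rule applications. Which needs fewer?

paxmir

paxmir: Using R6, tamlun and qilgor make xelcor. qilgor and xelcor -> paxmir (R8). [2 rule applications]
ondkel: Using R6, tamlun and qilgor make xelcor. Using R8, qilgor and xelcor make paxmir. Using R2, paxmir and qilgor make ondkel. [3 rule applications]
paxmir needs fewer.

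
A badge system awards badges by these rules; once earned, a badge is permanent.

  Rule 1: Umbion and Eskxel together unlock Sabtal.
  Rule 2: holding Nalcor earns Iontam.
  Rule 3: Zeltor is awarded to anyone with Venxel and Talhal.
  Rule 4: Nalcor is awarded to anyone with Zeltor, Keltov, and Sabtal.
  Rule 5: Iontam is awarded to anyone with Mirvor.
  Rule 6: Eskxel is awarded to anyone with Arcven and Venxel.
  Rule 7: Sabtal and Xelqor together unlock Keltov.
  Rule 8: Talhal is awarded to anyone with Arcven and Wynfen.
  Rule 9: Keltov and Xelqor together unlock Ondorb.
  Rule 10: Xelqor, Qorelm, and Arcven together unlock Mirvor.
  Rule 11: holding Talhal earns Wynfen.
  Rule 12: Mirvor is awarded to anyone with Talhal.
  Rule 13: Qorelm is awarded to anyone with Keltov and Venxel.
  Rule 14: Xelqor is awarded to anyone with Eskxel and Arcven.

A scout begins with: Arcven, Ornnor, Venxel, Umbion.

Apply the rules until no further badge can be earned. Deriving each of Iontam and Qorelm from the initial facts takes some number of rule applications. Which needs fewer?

Qorelm

Qorelm: With Arcven and Venxel, Eskxel is earned (Rule 6). With Eskxel and Arcven, Xelqor is earned (Rule 14). With Umbion and Eskxel, Sabtal is earned (Rule 1). With Sabtal and Xelqor, Keltov is earned (Rule 7). With Keltov and Venxel, Qorelm is earned (Rule 13). [5 rule applications]
Iontam: With Arcven and Venxel, Eskxel is earned (Rule 6). With Eskxel and Arcven, Xelqor is earned (Rule 14). With Umbion and Eskxel, Sabtal is earned (Rule 1). With Sabtal and Xelqor, Keltov is earned (Rule 7). With Keltov and Venxel, Qorelm is earned (Rule 13). With Xelqor, Qorelm, and Arcven, Mirvor is earned (Rule 10). With Mirvor, Iontam is earned (Rule 5). [7 rule applications]
Qorelm needs fewer.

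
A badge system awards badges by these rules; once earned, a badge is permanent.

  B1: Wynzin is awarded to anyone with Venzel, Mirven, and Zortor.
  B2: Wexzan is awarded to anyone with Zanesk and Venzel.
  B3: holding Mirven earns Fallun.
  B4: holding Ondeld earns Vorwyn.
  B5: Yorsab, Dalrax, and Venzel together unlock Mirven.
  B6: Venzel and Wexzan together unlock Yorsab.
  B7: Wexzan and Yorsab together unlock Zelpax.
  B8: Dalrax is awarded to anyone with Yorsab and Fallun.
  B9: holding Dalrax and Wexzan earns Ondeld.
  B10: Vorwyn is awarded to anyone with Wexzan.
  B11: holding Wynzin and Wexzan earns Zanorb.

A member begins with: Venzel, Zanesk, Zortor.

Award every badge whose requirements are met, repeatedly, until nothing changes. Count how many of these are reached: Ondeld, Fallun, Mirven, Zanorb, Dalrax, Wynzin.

Ondeld would need Dalrax and Wexzan (B9), but Dalrax is never earned.
Fallun would need Mirven (B3), but Mirven is never earned.
Mirven would need Yorsab, Dalrax, and Venzel (B5), but Dalrax is never earned.
Zanorb would need Wynzin and Wexzan (B11), but Wynzin is never earned.
Dalrax would need Yorsab and Fallun (B8), but Fallun is never earned.
Wynzin would need Venzel, Mirven, and Zortor (B1), but Mirven is never earned.
None of the 6 are reached.

0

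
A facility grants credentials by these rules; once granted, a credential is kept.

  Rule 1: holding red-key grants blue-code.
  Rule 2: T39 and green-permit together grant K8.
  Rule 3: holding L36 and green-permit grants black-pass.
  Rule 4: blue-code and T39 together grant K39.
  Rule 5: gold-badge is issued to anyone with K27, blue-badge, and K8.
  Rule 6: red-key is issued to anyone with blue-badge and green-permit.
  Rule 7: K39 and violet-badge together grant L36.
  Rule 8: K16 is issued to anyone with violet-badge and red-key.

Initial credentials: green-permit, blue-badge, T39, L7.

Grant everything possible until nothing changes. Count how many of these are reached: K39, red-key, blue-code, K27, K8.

4

Holding T39 and green-permit grants K8 (Rule 2).
Holding blue-badge and green-permit grants red-key (Rule 6).
Holding red-key grants blue-code (Rule 1).
Holding blue-code and T39 grants K39 (Rule 4).
K39: reached.
red-key: reached.
blue-code: reached.
No rule produces K27, and it is not given.
K8: reached.
Reached: K39, red-key, blue-code, and K8 — 4 of the 5.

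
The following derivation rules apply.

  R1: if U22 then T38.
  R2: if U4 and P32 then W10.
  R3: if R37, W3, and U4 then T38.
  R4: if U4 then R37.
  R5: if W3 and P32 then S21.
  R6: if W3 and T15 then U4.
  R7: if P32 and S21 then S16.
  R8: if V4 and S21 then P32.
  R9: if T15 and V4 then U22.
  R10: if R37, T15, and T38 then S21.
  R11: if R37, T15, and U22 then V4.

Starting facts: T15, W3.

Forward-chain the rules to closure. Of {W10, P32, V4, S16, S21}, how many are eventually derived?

1

W3 and T15 hold, so U4 follows (R6).
U4 holds, so R37 follows (R4).
R37, W3, and U4 hold, so T38 follows (R3).
R37, T15, and T38 hold, so S21 follows (R10).
W10 would need U4 and P32 (R2), but P32 is never established.
P32 would need V4 and S21 (R8), but V4 is never established.
V4 would need R37, T15, and U22 (R11), but U22 is never established.
S16 would need P32 and S21 (R7), but P32 is never established.
S21: reached.
Reached: S21 — 1 of the 5.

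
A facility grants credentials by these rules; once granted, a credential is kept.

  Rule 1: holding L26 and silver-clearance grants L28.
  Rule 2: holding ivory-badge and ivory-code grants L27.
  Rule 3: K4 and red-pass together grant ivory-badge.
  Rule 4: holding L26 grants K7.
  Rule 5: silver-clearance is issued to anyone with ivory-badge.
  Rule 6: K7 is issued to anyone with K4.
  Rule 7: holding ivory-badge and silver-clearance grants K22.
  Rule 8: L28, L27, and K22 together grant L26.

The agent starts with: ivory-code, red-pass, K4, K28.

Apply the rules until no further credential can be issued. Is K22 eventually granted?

Yes

Holding K4 and red-pass grants ivory-badge (Rule 3).
Holding ivory-badge grants silver-clearance (Rule 5).
Holding ivory-badge and silver-clearance grants K22 (Rule 7).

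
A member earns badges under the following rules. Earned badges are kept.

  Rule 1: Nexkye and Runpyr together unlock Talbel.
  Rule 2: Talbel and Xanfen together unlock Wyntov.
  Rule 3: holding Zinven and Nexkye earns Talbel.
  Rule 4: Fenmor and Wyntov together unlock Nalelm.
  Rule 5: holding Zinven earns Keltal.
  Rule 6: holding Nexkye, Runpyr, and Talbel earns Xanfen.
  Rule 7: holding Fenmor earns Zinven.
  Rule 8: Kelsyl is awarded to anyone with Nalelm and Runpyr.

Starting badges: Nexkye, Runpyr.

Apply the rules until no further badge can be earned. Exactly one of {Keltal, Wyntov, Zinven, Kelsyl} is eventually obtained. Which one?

Wyntov

With Nexkye and Runpyr, Talbel is earned (Rule 1).
With Nexkye, Runpyr, and Talbel, Xanfen is earned (Rule 6).
With Talbel and Xanfen, Wyntov is earned (Rule 2).
Keltal would need Zinven (Rule 5), but Zinven is never earned. Kelsyl would need Nalelm and Runpyr (Rule 8), but Nalelm is never earned. Zinven would need Fenmor (Rule 7), but Fenmor is never earned.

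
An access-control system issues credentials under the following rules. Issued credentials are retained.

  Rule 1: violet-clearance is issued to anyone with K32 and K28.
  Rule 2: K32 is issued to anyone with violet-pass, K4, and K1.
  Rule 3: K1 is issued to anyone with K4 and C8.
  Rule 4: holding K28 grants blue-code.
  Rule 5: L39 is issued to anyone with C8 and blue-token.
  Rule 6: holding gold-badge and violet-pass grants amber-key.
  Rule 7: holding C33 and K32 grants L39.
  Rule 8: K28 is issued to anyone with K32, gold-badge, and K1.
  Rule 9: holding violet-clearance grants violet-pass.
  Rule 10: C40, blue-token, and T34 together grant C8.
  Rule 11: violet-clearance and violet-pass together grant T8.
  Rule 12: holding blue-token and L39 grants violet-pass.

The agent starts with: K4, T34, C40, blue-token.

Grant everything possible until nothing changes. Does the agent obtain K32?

Holding C40, blue-token, and T34 grants C8 (Rule 10).
Holding K4 and C8 grants K1 (Rule 3).
Holding C8 and blue-token grants L39 (Rule 5).
Holding blue-token and L39 grants violet-pass (Rule 12).
Holding violet-pass, K4, and K1 grants K32 (Rule 2).

Yes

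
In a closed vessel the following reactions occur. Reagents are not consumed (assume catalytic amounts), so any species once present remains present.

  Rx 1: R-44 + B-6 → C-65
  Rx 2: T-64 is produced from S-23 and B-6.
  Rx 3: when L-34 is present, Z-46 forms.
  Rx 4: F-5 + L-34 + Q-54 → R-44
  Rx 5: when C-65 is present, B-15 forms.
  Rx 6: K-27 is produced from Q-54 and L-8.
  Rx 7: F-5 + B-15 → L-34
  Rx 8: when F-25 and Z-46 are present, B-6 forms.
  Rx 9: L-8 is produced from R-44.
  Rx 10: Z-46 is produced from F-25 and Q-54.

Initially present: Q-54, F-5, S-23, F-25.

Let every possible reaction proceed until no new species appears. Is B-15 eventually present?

B-15 would need C-65 (Rx 5), but C-65 never forms.

No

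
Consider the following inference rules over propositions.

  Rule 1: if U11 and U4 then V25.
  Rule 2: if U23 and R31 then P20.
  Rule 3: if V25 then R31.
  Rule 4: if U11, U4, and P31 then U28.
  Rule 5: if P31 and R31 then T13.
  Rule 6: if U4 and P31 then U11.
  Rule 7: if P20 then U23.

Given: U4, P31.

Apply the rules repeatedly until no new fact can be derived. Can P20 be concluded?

No

P20 would need U23 and R31 (Rule 2), but U23 is never established.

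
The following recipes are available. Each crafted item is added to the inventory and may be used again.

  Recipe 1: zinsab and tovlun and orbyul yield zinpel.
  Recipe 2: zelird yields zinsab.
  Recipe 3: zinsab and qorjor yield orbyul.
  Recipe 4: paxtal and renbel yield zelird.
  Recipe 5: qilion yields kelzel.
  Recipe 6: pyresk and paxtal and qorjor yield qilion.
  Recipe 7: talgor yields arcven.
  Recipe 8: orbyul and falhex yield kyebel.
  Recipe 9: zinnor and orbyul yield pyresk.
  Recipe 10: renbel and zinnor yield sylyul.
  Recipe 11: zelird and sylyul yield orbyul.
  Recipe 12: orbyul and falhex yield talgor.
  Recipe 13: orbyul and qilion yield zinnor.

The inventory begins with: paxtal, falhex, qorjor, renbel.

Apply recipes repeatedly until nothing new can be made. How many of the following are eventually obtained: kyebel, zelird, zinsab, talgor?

paxtal and renbel → zelird (Recipe 4).
Using Recipe 2, zelird makes zinsab.
zinsab and qorjor → orbyul (Recipe 3).
orbyul and falhex → kyebel (Recipe 8).
orbyul and falhex → talgor (Recipe 12).
kyebel: reached.
zelird: reached.
zinsab: reached.
talgor: reached.
All 4 are reached.

4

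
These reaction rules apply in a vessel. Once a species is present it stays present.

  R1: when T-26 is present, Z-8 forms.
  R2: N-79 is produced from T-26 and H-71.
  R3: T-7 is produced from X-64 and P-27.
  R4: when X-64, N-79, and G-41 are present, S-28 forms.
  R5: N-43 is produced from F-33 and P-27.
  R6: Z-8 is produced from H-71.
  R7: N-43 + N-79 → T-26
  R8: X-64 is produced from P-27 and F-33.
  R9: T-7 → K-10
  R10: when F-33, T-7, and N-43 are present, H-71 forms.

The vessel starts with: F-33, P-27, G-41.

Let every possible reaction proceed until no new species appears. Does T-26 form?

No

T-26 would need N-43 and N-79 (R7), but N-79 never forms.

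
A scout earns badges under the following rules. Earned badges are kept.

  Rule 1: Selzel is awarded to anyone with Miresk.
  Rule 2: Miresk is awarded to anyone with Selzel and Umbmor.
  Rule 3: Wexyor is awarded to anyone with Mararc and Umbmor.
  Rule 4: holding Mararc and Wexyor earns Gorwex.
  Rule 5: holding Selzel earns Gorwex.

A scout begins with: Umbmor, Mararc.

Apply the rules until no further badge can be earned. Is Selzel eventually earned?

No

Selzel would need Miresk (Rule 1), but Miresk is never earned.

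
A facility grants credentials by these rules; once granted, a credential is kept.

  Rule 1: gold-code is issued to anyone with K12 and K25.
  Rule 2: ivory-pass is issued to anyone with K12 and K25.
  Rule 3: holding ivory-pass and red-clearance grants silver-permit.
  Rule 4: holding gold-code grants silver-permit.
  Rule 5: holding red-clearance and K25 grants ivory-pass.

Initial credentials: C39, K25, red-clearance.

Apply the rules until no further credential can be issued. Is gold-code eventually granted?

gold-code would need K12 and K25 (Rule 1), but K12 is never granted.

No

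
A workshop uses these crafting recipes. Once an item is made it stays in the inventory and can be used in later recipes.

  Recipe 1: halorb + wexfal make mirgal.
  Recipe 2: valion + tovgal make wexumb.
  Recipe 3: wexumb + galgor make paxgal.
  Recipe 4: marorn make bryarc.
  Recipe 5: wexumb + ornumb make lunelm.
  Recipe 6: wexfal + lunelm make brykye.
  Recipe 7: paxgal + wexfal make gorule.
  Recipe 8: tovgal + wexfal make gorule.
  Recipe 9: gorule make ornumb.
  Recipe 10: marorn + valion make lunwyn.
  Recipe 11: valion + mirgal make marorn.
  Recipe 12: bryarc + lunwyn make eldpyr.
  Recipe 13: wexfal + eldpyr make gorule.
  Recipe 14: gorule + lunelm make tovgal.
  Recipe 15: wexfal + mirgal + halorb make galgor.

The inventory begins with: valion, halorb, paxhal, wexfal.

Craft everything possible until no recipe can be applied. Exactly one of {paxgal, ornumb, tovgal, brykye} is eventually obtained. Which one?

halorb + wexfal → mirgal (Recipe 1).
valion + mirgal → marorn (Recipe 11).
Using Recipe 4, marorn makes bryarc.
Using Recipe 10, marorn and valion make lunwyn.
Using Recipe 12, bryarc and lunwyn make eldpyr.
wexfal + eldpyr → gorule (Recipe 13).
Using Recipe 9, gorule makes ornumb.
tovgal would need gorule and lunelm (Recipe 14), but lunelm is never obtained. brykye would need wexfal and lunelm (Recipe 6), but lunelm is never obtained. paxgal would need wexumb and galgor (Recipe 3), but wexumb is never obtained.

ornumb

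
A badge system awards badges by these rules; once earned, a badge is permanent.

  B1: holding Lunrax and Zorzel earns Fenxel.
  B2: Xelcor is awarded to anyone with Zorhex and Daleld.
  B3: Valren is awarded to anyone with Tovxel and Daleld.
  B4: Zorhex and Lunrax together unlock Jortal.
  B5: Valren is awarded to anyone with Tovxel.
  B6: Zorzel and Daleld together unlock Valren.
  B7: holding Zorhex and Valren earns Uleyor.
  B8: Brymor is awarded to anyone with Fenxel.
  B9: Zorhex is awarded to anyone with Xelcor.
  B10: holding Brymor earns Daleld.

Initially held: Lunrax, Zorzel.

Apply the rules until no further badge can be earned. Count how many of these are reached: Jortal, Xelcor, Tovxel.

Jortal would need Zorhex and Lunrax (B4), but Zorhex is never earned.
Xelcor would need Zorhex and Daleld (B2), but Zorhex is never earned.
No rule produces Tovxel, and it is not given.
None of the 3 are reached.

0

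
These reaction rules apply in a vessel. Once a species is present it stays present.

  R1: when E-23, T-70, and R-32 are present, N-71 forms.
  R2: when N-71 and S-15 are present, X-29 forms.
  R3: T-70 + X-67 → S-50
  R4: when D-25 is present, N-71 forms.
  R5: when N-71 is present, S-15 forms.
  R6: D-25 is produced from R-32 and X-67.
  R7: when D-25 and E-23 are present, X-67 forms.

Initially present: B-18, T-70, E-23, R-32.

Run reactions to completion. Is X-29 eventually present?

Yes

E-23, T-70, and R-32 present → N-71 forms (R1).
N-71 present → S-15 forms (R5).
N-71 and S-15 present → X-29 forms (R2).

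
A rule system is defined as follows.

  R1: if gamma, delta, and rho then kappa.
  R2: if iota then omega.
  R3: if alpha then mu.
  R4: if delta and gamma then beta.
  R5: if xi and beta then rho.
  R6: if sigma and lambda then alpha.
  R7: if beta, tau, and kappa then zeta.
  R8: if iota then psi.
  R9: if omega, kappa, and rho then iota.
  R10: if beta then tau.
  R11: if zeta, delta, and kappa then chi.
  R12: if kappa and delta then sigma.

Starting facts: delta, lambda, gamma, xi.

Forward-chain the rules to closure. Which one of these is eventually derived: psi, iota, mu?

delta and gamma hold, so beta follows (R4).
xi and beta hold, so rho follows (R5).
From gamma, delta, and rho, R1 gives kappa.
From kappa and delta, R12 gives sigma.
From sigma and lambda, R6 gives alpha.
From alpha, R3 gives mu.
iota would need omega, kappa, and rho (R9), but omega is never established. psi would need iota (R8), but iota is never established.

mu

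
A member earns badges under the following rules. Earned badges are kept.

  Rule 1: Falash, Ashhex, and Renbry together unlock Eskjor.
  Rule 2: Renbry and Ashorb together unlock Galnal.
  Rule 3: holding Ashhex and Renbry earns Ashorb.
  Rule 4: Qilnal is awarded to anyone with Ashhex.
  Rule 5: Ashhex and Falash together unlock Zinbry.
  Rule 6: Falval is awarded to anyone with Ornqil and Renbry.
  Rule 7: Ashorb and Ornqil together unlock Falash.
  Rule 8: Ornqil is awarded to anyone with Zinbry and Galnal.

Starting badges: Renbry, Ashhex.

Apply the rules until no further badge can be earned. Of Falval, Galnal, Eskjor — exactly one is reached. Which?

Galnal

With Ashhex and Renbry, Ashorb is earned (Rule 3).
With Renbry and Ashorb, Galnal is earned (Rule 2).
Falval would need Ornqil and Renbry (Rule 6), but Ornqil is never earned. Eskjor would need Falash, Ashhex, and Renbry (Rule 1), but Falash is never earned.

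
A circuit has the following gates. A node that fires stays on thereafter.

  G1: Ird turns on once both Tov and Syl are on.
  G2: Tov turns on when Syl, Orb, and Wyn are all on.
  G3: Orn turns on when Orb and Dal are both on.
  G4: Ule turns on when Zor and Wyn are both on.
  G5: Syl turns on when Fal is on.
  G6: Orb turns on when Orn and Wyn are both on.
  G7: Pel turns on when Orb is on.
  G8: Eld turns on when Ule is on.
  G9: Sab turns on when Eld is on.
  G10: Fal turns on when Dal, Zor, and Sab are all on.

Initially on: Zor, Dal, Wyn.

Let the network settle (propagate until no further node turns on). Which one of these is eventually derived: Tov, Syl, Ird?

Syl

G4: Zor and Wyn on → Ule on.
Ule is on, so Eld turns on (G8).
G9: Eld on → Sab on.
G10: Dal, Zor, and Sab on → Fal on.
Fal is on, so Syl turns on (G5).
Ird would need Tov and Syl (G1), but Tov never turns on. Tov would need Syl, Orb, and Wyn (G2), but Orb never turns on.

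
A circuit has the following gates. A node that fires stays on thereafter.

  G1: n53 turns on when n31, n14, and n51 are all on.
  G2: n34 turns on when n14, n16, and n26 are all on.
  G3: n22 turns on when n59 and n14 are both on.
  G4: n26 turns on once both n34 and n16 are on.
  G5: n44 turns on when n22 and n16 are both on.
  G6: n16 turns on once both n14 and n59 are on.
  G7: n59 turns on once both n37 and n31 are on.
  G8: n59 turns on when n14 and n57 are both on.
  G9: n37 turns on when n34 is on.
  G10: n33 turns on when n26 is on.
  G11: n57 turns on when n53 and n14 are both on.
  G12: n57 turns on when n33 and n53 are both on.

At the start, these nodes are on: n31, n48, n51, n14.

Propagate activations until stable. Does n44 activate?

Yes

G1: n31, n14, and n51 on → n53 on.
G11: n53 and n14 on → n57 on.
G8: n14 and n57 on → n59 on.
G3: n59 and n14 on → n22 on.
G6: n14 and n59 on → n16 on.
n22 and n16 are on, so n44 turns on (G5).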